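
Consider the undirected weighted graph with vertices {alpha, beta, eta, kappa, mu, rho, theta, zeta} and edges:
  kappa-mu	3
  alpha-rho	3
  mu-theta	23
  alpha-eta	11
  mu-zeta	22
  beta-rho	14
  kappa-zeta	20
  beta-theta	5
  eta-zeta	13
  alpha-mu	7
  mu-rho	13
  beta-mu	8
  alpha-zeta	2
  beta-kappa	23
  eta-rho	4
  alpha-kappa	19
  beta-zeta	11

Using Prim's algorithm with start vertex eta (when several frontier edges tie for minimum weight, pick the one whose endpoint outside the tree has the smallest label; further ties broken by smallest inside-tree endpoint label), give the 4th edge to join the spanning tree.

Prim's algorithm from eta:
Step 1: cheapest edge leaving the tree is eta-rho (4); add rho.
Step 2: cheapest edge leaving the tree is alpha-rho (3); add alpha.
Step 3: cheapest edge leaving the tree is alpha-zeta (2); add zeta.
Step 4: cheapest edge leaving the tree is alpha-mu (7); add mu.
Step 5: cheapest edge leaving the tree is kappa-mu (3); add kappa.
Step 6: cheapest edge leaving the tree is beta-mu (8); add beta.
Step 7: cheapest edge leaving the tree is beta-theta (5); add theta.
The 4th edge added is alpha-mu.

alpha-mu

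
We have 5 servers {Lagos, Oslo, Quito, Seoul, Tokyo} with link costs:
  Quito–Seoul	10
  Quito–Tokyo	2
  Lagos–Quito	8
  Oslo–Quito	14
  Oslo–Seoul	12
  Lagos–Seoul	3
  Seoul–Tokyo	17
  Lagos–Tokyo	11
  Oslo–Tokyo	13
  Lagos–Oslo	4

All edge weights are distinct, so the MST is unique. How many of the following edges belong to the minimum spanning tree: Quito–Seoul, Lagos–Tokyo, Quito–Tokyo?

1

Sort edges by weight, then run Kruskal:
Quito–Tokyo (2): add. Components now {Quito,Tokyo} {Lagos} {Seoul} {Oslo}
Lagos–Seoul (3): add. Components now {Quito,Tokyo} {Lagos,Seoul} {Oslo}
Lagos–Oslo (4): add. Components now {Quito,Tokyo} {Lagos,Oslo,Seoul}
Lagos–Quito (8): add. Components now {Lagos,Oslo,Quito,Seoul,Tokyo}
MST edge set: {Quito–Tokyo, Lagos–Seoul, Lagos–Oslo, Lagos–Quito}.
Of the listed edges, {Quito–Tokyo} are in the MST → 1.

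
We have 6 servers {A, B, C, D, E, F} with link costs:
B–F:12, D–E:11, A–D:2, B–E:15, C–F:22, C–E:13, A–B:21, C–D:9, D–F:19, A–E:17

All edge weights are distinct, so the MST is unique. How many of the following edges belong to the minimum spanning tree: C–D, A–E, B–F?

2

Kruskal: consider edges lightest-first.
A–D (2): add — endpoints in different components.
C–D (9): add — endpoints in different components.
D–E (11): add — endpoints in different components.
B–F (12): add — endpoints in different components.
C–E (13): skip — C and E already connected.
B–E (15): add — endpoints in different components.
MST edge set: {A–D, C–D, D–E, B–F, B–E}.
Of the listed edges, {C–D, B–F} are in the MST → 2.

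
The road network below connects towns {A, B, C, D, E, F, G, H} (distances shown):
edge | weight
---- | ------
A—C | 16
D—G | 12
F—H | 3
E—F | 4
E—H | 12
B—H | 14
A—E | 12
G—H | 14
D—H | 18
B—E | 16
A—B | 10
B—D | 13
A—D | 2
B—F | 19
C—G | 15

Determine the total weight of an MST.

58

Kruskal's algorithm — process edges by increasing weight (ties by edge label):
A—D (2): add — endpoints in different components.
F—H (3): add — endpoints in different components.
E—F (4): add — endpoints in different components.
A—B (10): add — endpoints in different components.
A—E (12): add — endpoints in different components.
D—G (12): add — endpoints in different components.
E—H (12): skip — E and H already connected.
B—D (13): skip — B and D already connected.
B—H (14): skip — B and H already connected.
G—H (14): skip — G and H already connected.
C—G (15): add — endpoints in different components.
MST edges: A—D, F—H, E—F, A—B, A—E, D—G, C—G; total weight 2+3+4+10+12+12+15 = 58.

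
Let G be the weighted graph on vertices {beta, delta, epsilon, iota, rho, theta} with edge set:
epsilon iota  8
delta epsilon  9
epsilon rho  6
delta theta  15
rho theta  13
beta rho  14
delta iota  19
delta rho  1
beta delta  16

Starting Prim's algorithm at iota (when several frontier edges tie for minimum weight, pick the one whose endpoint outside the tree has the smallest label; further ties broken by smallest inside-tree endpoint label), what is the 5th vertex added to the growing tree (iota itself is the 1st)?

Prim's algorithm from iota:
Step 1: cheapest edge leaving the tree is epsilon iota (8); add epsilon.
Step 2: cheapest edge leaving the tree is epsilon rho (6); add rho.
Step 3: cheapest edge leaving the tree is delta rho (1); add delta.
Step 4: cheapest edge leaving the tree is rho theta (13); add theta.
Step 5: cheapest edge leaving the tree is beta rho (14); add beta.
Vertex order: iota, epsilon, rho, delta, theta, beta. The 5th vertex is theta.

theta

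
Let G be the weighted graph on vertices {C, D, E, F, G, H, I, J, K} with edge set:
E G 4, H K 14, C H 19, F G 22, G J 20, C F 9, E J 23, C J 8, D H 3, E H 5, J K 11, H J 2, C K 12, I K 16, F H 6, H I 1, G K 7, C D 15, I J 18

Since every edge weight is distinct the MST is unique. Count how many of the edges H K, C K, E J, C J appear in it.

Kruskal's algorithm — process edges by increasing weight (ties by edge label):
H I (1): add — endpoints in different components.
H J (2): add — endpoints in different components.
D H (3): add — endpoints in different components.
E G (4): add — endpoints in different components.
E H (5): add — endpoints in different components.
F H (6): add — endpoints in different components.
G K (7): add — endpoints in different components.
C J (8): add — endpoints in different components.
MST edge set: {H I, H J, D H, E G, E H, F H, G K, C J}.
Of the listed edges, {C J} are in the MST → 1.

1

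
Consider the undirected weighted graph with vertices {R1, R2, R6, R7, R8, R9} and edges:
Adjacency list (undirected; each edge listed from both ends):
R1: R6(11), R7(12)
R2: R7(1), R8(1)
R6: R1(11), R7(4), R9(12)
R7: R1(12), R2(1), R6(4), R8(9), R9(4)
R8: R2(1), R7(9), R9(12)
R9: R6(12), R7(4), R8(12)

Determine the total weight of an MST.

21

Kruskal: consider edges lightest-first.
R2—R7 (1): add — endpoints in different components.
R2—R8 (1): add — endpoints in different components.
R6—R7 (4): add — endpoints in different components.
R7—R9 (4): add — endpoints in different components.
R7—R8 (9): skip — R7 and R8 already connected.
R1—R6 (11): add — endpoints in different components.
MST edges: R2—R7, R2—R8, R6—R7, R7—R9, R1—R6; total weight 1+1+4+4+11 = 21.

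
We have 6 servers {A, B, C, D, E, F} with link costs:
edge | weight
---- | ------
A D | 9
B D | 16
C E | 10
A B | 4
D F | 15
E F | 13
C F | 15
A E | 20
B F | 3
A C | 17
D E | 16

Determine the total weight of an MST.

39

Prim, starting at D.
Step 1: frontier [A D 9, D F 15, B D 16, D E 16] → take A D (9); add A.
Step 2: frontier [A B 4, A C 17, A E 20, D F 15, B D 16, D E 16] → take A B (4); add B.
Step 3: frontier [A C 17, A E 20, B F 3, D F 15, D E 16] → take B F (3); add F.
Step 4: frontier [A C 17, A E 20, D E 16, E F 13, C F 15] → take E F (13); add E.
Step 5: frontier [A C 17, C E 10, C F 15] → take C E (10); add C.
MST edges: A D, A B, B F, E F, C E; total weight 9+4+3+13+10 = 39.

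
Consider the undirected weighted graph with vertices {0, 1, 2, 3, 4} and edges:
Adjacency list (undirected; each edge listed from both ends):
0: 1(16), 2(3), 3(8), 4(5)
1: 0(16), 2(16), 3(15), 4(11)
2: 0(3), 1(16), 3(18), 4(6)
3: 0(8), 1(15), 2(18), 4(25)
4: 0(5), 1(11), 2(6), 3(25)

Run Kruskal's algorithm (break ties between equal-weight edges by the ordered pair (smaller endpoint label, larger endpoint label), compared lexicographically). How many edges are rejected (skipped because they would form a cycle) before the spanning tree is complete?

Kruskal: consider edges lightest-first.
0—2 (3): add. Components now {0,2} {1} {3} {4}
0—4 (5): add. Components now {0,2,4} {1} {3}
2—4 (6): skip — 2 and 4 already connected.
0—3 (8): add. Components now {0,2,3,4} {1}
1—4 (11): add. Components now {0,1,2,3,4}
Edges rejected before the tree was complete: 1.

1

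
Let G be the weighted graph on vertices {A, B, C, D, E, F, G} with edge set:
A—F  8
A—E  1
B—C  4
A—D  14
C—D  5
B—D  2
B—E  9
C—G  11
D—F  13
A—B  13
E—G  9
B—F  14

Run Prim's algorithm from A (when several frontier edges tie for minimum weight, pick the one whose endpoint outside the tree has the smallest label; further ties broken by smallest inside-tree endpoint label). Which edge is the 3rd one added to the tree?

Prim, starting at A.
Step 1: cheapest edge leaving the tree is A—E (1); add E.
Step 2: cheapest edge leaving the tree is A—F (8); add F.
Step 3: cheapest edge leaving the tree is B—E (9); add B.
Step 4: cheapest edge leaving the tree is B—D (2); add D.
Step 5: cheapest edge leaving the tree is B—C (4); add C.
Step 6: cheapest edge leaving the tree is E—G (9); add G.
The 3rd edge added is B—E.

B-E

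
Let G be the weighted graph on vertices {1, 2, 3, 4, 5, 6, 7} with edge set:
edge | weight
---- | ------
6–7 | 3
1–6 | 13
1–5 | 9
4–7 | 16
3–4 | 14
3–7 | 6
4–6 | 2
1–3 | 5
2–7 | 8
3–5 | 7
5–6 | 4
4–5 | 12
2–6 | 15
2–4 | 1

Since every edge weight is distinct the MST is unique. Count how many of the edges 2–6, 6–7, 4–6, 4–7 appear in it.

2

Sort edges by weight, then run Kruskal:
2–4 (1): add — endpoints in different components.
4–6 (2): add — endpoints in different components.
6–7 (3): add — endpoints in different components.
5–6 (4): add — endpoints in different components.
1–3 (5): add — endpoints in different components.
3–7 (6): add — endpoints in different components.
MST edge set: {2–4, 4–6, 6–7, 5–6, 1–3, 3–7}.
Of the listed edges, {6–7, 4–6} are in the MST → 2.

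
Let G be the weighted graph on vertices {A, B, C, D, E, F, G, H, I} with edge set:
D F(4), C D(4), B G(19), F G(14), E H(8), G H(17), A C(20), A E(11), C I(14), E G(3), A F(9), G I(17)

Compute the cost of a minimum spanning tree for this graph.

72

Grow the tree from A using Prim:
Step 1: cheapest edge leaving the tree is A F (9); add F.
Step 2: cheapest edge leaving the tree is D F (4); add D.
Step 3: cheapest edge leaving the tree is C D (4); add C.
Step 4: cheapest edge leaving the tree is A E (11); add E.
Step 5: cheapest edge leaving the tree is E G (3); add G.
Step 6: cheapest edge leaving the tree is E H (8); add H.
Step 7: cheapest edge leaving the tree is C I (14); add I.
Step 8: cheapest edge leaving the tree is B G (19); add B.
MST edges: A F, D F, C D, A E, E G, E H, C I, B G; total weight 9+4+4+11+3+8+14+19 = 72.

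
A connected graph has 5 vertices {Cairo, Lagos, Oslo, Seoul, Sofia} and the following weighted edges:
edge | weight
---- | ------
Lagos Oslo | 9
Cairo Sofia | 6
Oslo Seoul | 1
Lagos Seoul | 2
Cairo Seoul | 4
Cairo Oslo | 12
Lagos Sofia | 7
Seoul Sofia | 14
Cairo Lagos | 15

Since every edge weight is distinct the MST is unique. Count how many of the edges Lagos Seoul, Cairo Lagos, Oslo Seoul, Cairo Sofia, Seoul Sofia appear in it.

Kruskal: consider edges lightest-first.
Oslo Seoul (1): add. Components now {Cairo} {Lagos} {Oslo,Seoul} {Sofia}
Lagos Seoul (2): add. Components now {Cairo} {Lagos,Oslo,Seoul} {Sofia}
Cairo Seoul (4): add. Components now {Cairo,Lagos,Oslo,Seoul} {Sofia}
Cairo Sofia (6): add. Components now {Cairo,Lagos,Oslo,Seoul,Sofia}
MST edge set: {Oslo Seoul, Lagos Seoul, Cairo Seoul, Cairo Sofia}.
Of the listed edges, {Lagos Seoul, Oslo Seoul, Cairo Sofia} are in the MST → 3.

3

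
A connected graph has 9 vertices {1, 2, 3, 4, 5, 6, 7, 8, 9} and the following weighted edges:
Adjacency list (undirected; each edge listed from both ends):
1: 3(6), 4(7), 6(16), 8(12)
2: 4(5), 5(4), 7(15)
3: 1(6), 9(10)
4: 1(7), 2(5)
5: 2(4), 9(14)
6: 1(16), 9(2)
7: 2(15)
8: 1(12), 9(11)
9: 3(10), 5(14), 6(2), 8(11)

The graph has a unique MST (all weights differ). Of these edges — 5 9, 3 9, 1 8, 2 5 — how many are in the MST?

Kruskal: consider edges lightest-first.
6 9 (2): add — endpoints in different components.
2 5 (4): add — endpoints in different components.
2 4 (5): add — endpoints in different components.
1 3 (6): add — endpoints in different components.
1 4 (7): add — endpoints in different components.
3 9 (10): add — endpoints in different components.
8 9 (11): add — endpoints in different components.
1 8 (12): skip — 1 and 8 already connected.
5 9 (14): skip — 5 and 9 already connected.
2 7 (15): add — endpoints in different components.
MST edge set: {6 9, 2 5, 2 4, 1 3, 1 4, 3 9, 8 9, 2 7}.
Of the listed edges, {3 9, 2 5} are in the MST → 2.

2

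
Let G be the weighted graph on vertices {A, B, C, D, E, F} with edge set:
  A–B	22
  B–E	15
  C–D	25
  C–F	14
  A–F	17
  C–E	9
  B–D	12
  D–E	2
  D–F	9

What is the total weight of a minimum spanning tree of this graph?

49

Grow the tree from C using Prim:
Step 1: frontier [C–E 9, C–F 14, C–D 25] → take C–E (9); add E.
Step 2: frontier [C–F 14, C–D 25, D–E 2, B–E 15] → take D–E (2); add D.
Step 3: frontier [C–F 14, D–F 9, B–D 12, B–E 15] → take D–F (9); add F.
Step 4: frontier [B–D 12, B–E 15, A–F 17] → take B–D (12); add B.
Step 5: frontier [A–B 22, A–F 17] → take A–F (17); add A.
MST edges: C–E, D–E, D–F, B–D, A–F; total weight 9+2+9+12+17 = 49.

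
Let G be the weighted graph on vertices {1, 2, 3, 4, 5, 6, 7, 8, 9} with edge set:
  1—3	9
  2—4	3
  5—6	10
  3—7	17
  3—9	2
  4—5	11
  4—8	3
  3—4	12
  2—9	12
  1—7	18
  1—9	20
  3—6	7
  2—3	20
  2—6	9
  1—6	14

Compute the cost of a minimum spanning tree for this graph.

Grow the tree from 6 using Prim:
Step 1: cheapest edge leaving the tree is 3—6 (7); add 3.
Step 2: cheapest edge leaving the tree is 3—9 (2); add 9.
Step 3: cheapest edge leaving the tree is 1—3 (9); add 1.
Step 4: cheapest edge leaving the tree is 2—6 (9); add 2.
Step 5: cheapest edge leaving the tree is 2—4 (3); add 4.
Step 6: cheapest edge leaving the tree is 4—8 (3); add 8.
Step 7: cheapest edge leaving the tree is 5—6 (10); add 5.
Step 8: cheapest edge leaving the tree is 3—7 (17); add 7.
MST edges: 3—6, 3—9, 1—3, 2—6, 2—4, 4—8, 5—6, 3—7; total weight 7+2+9+9+3+3+10+17 = 60.

60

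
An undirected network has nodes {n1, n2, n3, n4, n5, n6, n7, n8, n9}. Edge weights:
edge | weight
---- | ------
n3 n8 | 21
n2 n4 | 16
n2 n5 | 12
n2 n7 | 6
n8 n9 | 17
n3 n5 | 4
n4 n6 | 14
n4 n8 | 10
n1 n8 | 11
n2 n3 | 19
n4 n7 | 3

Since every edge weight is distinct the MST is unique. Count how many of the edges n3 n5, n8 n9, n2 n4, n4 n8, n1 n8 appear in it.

Kruskal's algorithm — process edges by increasing weight (ties by edge label):
n4 n7 (3): add — endpoints in different components.
n3 n5 (4): add — endpoints in different components.
n2 n7 (6): add — endpoints in different components.
n4 n8 (10): add — endpoints in different components.
n1 n8 (11): add — endpoints in different components.
n2 n5 (12): add — endpoints in different components.
n4 n6 (14): add — endpoints in different components.
n2 n4 (16): skip — n4 and n2 already connected.
n8 n9 (17): add — endpoints in different components.
MST edge set: {n4 n7, n3 n5, n2 n7, n4 n8, n1 n8, n2 n5, n4 n6, n8 n9}.
Of the listed edges, {n3 n5, n8 n9, n4 n8, n1 n8} are in the MST → 4.

4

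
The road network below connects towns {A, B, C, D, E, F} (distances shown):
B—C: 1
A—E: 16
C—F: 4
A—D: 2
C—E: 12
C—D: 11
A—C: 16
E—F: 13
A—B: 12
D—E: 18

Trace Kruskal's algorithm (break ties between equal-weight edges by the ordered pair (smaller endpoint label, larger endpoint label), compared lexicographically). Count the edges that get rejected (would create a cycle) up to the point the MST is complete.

Sort edges by weight, then run Kruskal:
B—C (1): add. Components now {A} {B,C} {D} {E} {F}
A—D (2): add. Components now {A,D} {B,C} {E} {F}
C—F (4): add. Components now {A,D} {B,C,F} {E}
C—D (11): add. Components now {A,B,C,D,F} {E}
A—B (12): skip — A and B already connected.
C—E (12): add. Components now {A,B,C,D,E,F}
Edges rejected before the tree was complete: 1.

1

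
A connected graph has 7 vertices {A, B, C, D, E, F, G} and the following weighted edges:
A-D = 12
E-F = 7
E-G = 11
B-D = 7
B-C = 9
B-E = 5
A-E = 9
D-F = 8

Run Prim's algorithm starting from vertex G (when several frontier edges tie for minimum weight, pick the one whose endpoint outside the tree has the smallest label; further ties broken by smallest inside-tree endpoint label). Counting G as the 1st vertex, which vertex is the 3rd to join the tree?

Prim, starting at G.
Step 1: frontier [E-G 11] → take E-G (11); add E.
Step 2: frontier [B-E 5, E-F 7, A-E 9] → take B-E (5); add B.
Step 3: frontier [B-D 7, B-C 9, E-F 7, A-E 9] → take B-D (7); add D.
Step 4: frontier [B-C 9, D-F 8, A-D 12, E-F 7, A-E 9] → take E-F (7); add F.
Step 5: frontier [B-C 9, A-D 12, A-E 9] → take A-E (9); add A.
Step 6: frontier [B-C 9] → take B-C (9); add C.
Vertex order: G, E, B, D, F, A, C. The 3rd vertex is B.

B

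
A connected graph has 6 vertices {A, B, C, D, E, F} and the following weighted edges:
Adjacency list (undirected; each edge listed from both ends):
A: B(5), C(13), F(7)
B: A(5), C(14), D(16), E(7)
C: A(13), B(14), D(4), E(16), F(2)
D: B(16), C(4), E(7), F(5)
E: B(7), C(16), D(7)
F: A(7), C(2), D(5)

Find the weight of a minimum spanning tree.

25

Grow the tree from E using Prim:
Step 1: frontier [B E 7, D E 7, C E 16] → take B E (7); add B.
Step 2: frontier [A B 5, B C 14, B D 16, D E 7, C E 16] → take A B (5); add A.
Step 3: frontier [A F 7, A C 13, B C 14, B D 16, D E 7, C E 16] → take D E (7); add D.
Step 4: frontier [A F 7, A C 13, B C 14, C D 4, D F 5, C E 16] → take C D (4); add C.
Step 5: frontier [A F 7, C F 2, D F 5] → take C F (2); add F.
MST edges: B E, A B, D E, C D, C F; total weight 7+5+7+4+2 = 25.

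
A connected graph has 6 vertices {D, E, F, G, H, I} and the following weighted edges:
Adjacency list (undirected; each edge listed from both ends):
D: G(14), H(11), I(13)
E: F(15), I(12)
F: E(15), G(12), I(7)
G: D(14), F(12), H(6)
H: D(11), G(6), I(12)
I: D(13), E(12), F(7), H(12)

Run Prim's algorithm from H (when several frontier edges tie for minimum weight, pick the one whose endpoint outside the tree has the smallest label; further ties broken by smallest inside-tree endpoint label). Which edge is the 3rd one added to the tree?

Prim, starting at H.
Step 1: cheapest edge leaving the tree is G–H (6); add G.
Step 2: cheapest edge leaving the tree is D–H (11); add D.
Step 3: cheapest edge leaving the tree is F–G (12); add F.
Step 4: cheapest edge leaving the tree is F–I (7); add I.
Step 5: cheapest edge leaving the tree is E–I (12); add E.
The 3rd edge added is F–G.

F-G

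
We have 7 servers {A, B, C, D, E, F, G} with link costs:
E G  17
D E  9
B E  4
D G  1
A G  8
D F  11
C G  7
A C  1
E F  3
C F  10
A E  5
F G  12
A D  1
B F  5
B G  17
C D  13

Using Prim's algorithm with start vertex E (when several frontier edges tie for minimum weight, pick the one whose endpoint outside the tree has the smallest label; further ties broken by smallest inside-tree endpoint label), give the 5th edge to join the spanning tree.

A-D

Prim, starting at E.
Step 1: cheapest edge leaving the tree is E F (3); add F.
Step 2: cheapest edge leaving the tree is B E (4); add B.
Step 3: cheapest edge leaving the tree is A E (5); add A.
Step 4: cheapest edge leaving the tree is A C (1); add C.
Step 5: cheapest edge leaving the tree is A D (1); add D.
Step 6: cheapest edge leaving the tree is D G (1); add G.
The 5th edge added is A D.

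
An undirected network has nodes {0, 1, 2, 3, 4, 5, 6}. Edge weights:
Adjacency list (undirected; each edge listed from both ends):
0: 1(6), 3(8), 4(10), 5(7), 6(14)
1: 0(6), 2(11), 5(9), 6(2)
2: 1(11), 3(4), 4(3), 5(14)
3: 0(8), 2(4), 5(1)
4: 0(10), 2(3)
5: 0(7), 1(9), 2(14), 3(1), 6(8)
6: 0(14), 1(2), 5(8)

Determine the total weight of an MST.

Kruskal: consider edges lightest-first.
3 5 (1): add. Components now {0} {1} {2} {3,5} {4} {6}
1 6 (2): add. Components now {0} {1,6} {2} {3,5} {4}
2 4 (3): add. Components now {0} {1,6} {2,4} {3,5}
2 3 (4): add. Components now {0} {1,6} {2,3,4,5}
0 1 (6): add. Components now {0,1,6} {2,3,4,5}
0 5 (7): add. Components now {0,1,2,3,4,5,6}
MST edges: 3 5, 1 6, 2 4, 2 3, 0 1, 0 5; total weight 1+2+3+4+6+7 = 23.

23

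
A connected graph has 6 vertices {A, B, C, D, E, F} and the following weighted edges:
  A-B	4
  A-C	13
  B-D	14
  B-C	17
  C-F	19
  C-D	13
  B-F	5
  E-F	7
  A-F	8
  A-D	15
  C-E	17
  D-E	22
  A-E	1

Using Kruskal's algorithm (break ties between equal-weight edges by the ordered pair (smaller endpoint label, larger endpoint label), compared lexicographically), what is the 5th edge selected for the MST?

Kruskal's algorithm — process edges by increasing weight (ties by edge label):
A-E (1): add — endpoints in different components.
A-B (4): add — endpoints in different components.
B-F (5): add — endpoints in different components.
E-F (7): skip — E and F already connected.
A-F (8): skip — A and F already connected.
A-C (13): add — endpoints in different components.
C-D (13): add — endpoints in different components.
The 5th edge added is C-D.

C-D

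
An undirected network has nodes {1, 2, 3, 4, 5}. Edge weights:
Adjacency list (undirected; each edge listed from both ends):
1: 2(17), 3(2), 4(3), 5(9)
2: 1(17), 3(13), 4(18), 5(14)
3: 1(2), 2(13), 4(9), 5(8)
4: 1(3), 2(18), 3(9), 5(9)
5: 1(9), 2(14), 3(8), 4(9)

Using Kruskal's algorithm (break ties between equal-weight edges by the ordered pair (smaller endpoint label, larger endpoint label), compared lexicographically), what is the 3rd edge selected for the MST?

Kruskal's algorithm — process edges by increasing weight (ties by edge label):
1–3 (2): add. Components now {1,3} {2} {4} {5}
1–4 (3): add. Components now {1,3,4} {2} {5}
3–5 (8): add. Components now {1,3,4,5} {2}
1–5 (9): skip — 1 and 5 already connected.
3–4 (9): skip — 3 and 4 already connected.
4–5 (9): skip — 4 and 5 already connected.
2–3 (13): add. Components now {1,2,3,4,5}
The 3rd edge added is 3–5.

3-5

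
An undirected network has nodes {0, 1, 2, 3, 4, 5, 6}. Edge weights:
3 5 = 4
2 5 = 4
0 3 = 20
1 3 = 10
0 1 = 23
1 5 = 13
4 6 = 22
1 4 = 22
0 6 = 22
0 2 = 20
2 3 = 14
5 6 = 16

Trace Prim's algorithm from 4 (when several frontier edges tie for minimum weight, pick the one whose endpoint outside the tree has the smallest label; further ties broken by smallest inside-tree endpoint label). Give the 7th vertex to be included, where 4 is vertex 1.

Prim's algorithm from 4:
Step 1: cheapest edge leaving the tree is 1 4 (22); add 1.
Step 2: cheapest edge leaving the tree is 1 3 (10); add 3.
Step 3: cheapest edge leaving the tree is 3 5 (4); add 5.
Step 4: cheapest edge leaving the tree is 2 5 (4); add 2.
Step 5: cheapest edge leaving the tree is 5 6 (16); add 6.
Step 6: cheapest edge leaving the tree is 0 2 (20); add 0.
Vertex order: 4, 1, 3, 5, 2, 6, 0. The 7th vertex is 0.

0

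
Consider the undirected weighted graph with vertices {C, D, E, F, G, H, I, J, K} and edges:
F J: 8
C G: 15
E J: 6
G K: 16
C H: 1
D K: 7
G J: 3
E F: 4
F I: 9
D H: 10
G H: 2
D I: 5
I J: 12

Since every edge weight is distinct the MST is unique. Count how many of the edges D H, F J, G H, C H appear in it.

2

Kruskal: consider edges lightest-first.
C H (1): add — endpoints in different components.
G H (2): add — endpoints in different components.
G J (3): add — endpoints in different components.
E F (4): add — endpoints in different components.
D I (5): add — endpoints in different components.
E J (6): add — endpoints in different components.
D K (7): add — endpoints in different components.
F J (8): skip — F and J already connected.
F I (9): add — endpoints in different components.
MST edge set: {C H, G H, G J, E F, D I, E J, D K, F I}.
Of the listed edges, {G H, C H} are in the MST → 2.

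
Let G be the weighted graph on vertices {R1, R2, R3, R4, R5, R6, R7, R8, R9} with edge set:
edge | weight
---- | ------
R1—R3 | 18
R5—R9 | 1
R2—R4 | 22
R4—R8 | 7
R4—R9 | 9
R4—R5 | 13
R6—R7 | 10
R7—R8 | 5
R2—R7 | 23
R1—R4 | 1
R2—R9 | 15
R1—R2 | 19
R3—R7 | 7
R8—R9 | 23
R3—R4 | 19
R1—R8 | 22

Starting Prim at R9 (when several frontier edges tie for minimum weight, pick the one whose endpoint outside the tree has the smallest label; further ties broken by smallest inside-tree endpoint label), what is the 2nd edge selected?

R4-R9

Prim's algorithm from R9:
Step 1: cheapest edge leaving the tree is R5—R9 (1); add R5.
Step 2: cheapest edge leaving the tree is R4—R9 (9); add R4.
Step 3: cheapest edge leaving the tree is R1—R4 (1); add R1.
Step 4: cheapest edge leaving the tree is R4—R8 (7); add R8.
Step 5: cheapest edge leaving the tree is R7—R8 (5); add R7.
Step 6: cheapest edge leaving the tree is R3—R7 (7); add R3.
Step 7: cheapest edge leaving the tree is R6—R7 (10); add R6.
Step 8: cheapest edge leaving the tree is R2—R9 (15); add R2.
The 2nd edge added is R4—R9.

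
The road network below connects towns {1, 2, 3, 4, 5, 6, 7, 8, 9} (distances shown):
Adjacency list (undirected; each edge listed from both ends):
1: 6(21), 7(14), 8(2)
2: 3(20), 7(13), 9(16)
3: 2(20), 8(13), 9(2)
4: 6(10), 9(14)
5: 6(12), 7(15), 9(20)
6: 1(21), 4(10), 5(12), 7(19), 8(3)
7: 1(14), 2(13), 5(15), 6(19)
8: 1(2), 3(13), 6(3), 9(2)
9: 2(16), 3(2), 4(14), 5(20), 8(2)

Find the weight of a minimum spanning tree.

Kruskal: consider edges lightest-first.
1-8 (2): add — endpoints in different components.
3-9 (2): add — endpoints in different components.
8-9 (2): add — endpoints in different components.
6-8 (3): add — endpoints in different components.
4-6 (10): add — endpoints in different components.
5-6 (12): add — endpoints in different components.
2-7 (13): add — endpoints in different components.
3-8 (13): skip — 3 and 8 already connected.
1-7 (14): add — endpoints in different components.
MST edges: 1-8, 3-9, 8-9, 6-8, 4-6, 5-6, 2-7, 1-7; total weight 2+2+2+3+10+12+13+14 = 58.

58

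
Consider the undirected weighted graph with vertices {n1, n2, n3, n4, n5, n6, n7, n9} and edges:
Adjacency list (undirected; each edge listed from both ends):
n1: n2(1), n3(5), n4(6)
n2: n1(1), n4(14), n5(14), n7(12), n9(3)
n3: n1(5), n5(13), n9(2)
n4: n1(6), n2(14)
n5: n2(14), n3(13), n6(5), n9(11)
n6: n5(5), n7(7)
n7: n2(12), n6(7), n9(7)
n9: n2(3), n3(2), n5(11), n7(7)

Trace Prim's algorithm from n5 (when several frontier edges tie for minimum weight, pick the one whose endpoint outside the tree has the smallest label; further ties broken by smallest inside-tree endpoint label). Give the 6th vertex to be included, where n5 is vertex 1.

Grow the tree from n5 using Prim:
Step 1: frontier [n5—n6 5, n5—n9 11, n3—n5 13, n2—n5 14] → take n5—n6 (5); add n6.
Step 2: frontier [n5—n9 11, n3—n5 13, n2—n5 14, n6—n7 7] → take n6—n7 (7); add n7.
Step 3: frontier [n5—n9 11, n3—n5 13, n2—n5 14, n7—n9 7, n2—n7 12] → take n7—n9 (7); add n9.
Step 4: frontier [n3—n5 13, n2—n5 14, n2—n7 12, n3—n9 2, n2—n9 3] → take n3—n9 (2); add n3.
Step 5: frontier [n1—n3 5, n2—n5 14, n2—n7 12, n2—n9 3] → take n2—n9 (3); add n2.
Step 6: frontier [n1—n2 1, n2—n4 14, n1—n3 5] → take n1—n2 (1); add n1.
Step 7: frontier [n1—n4 6, n2—n4 14] → take n1—n4 (6); add n4.
Vertex order: n5, n6, n7, n9, n3, n2, n1, n4. The 6th vertex is n2.

n2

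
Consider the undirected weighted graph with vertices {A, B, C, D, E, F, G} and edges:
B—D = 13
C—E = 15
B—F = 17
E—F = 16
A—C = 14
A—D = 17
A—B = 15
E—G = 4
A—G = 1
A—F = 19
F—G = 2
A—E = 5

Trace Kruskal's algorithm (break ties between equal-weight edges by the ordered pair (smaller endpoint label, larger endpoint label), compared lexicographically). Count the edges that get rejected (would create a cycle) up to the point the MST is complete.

1

Sort edges by weight, then run Kruskal:
A—G (1): add — endpoints in different components.
F—G (2): add — endpoints in different components.
E—G (4): add — endpoints in different components.
A—E (5): skip — A and E already connected.
B—D (13): add — endpoints in different components.
A—C (14): add — endpoints in different components.
A—B (15): add — endpoints in different components.
Edges rejected before the tree was complete: 1.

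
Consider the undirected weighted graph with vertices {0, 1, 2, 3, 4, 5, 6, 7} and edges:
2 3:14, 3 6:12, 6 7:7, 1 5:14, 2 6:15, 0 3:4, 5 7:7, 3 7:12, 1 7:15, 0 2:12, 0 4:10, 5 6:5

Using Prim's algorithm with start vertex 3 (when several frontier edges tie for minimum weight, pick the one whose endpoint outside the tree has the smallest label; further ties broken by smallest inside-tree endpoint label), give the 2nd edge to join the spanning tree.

0-4

Prim's algorithm from 3:
Step 1: frontier [0 3 4, 3 6 12, 3 7 12, 2 3 14] → take 0 3 (4); add 0.
Step 2: frontier [0 4 10, 0 2 12, 3 6 12, 3 7 12, 2 3 14] → take 0 4 (10); add 4.
Step 3: frontier [0 2 12, 3 6 12, 3 7 12, 2 3 14] → take 0 2 (12); add 2.
Step 4: frontier [2 6 15, 3 6 12, 3 7 12] → take 3 6 (12); add 6.
Step 5: frontier [3 7 12, 5 6 5, 6 7 7] → take 5 6 (5); add 5.
Step 6: frontier [3 7 12, 5 7 7, 1 5 14, 6 7 7] → take 5 7 (7); add 7.
Step 7: frontier [1 5 14, 1 7 15] → take 1 5 (14); add 1.
The 2nd edge added is 0 4.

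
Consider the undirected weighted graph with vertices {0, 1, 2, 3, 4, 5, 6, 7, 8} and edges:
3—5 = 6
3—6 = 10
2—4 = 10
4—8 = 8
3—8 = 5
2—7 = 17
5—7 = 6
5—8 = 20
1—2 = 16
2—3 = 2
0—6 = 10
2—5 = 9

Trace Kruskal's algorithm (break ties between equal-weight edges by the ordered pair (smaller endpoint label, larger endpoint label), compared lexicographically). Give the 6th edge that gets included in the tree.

0-6

Kruskal: consider edges lightest-first.
2—3 (2): add — endpoints in different components.
3—8 (5): add — endpoints in different components.
3—5 (6): add — endpoints in different components.
5—7 (6): add — endpoints in different components.
4—8 (8): add — endpoints in different components.
2—5 (9): skip — 2 and 5 already connected.
0—6 (10): add — endpoints in different components.
2—4 (10): skip — 2 and 4 already connected.
3—6 (10): add — endpoints in different components.
1—2 (16): add — endpoints in different components.
The 6th edge added is 0—6.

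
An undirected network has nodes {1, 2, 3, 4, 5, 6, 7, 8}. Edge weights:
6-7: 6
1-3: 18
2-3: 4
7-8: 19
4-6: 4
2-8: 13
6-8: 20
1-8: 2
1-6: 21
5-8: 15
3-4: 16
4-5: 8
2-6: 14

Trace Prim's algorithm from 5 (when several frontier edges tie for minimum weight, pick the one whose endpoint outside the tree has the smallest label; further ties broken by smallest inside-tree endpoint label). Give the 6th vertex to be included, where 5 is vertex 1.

Prim, starting at 5.
Step 1: cheapest edge leaving the tree is 4-5 (8); add 4.
Step 2: cheapest edge leaving the tree is 4-6 (4); add 6.
Step 3: cheapest edge leaving the tree is 6-7 (6); add 7.
Step 4: cheapest edge leaving the tree is 2-6 (14); add 2.
Step 5: cheapest edge leaving the tree is 2-3 (4); add 3.
Step 6: cheapest edge leaving the tree is 2-8 (13); add 8.
Step 7: cheapest edge leaving the tree is 1-8 (2); add 1.
Vertex order: 5, 4, 6, 7, 2, 3, 8, 1. The 6th vertex is 3.

3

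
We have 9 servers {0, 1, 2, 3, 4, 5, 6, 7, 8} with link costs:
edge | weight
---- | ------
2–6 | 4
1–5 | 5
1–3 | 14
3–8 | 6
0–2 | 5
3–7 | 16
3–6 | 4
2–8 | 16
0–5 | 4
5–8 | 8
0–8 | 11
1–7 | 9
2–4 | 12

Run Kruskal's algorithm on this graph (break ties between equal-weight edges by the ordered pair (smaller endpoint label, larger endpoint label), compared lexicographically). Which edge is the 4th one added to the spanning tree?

0-2

Kruskal's algorithm — process edges by increasing weight (ties by edge label):
0–5 (4): add — endpoints in different components.
2–6 (4): add — endpoints in different components.
3–6 (4): add — endpoints in different components.
0–2 (5): add — endpoints in different components.
1–5 (5): add — endpoints in different components.
3–8 (6): add — endpoints in different components.
5–8 (8): skip — 5 and 8 already connected.
1–7 (9): add — endpoints in different components.
0–8 (11): skip — 0 and 8 already connected.
2–4 (12): add — endpoints in different components.
The 4th edge added is 0–2.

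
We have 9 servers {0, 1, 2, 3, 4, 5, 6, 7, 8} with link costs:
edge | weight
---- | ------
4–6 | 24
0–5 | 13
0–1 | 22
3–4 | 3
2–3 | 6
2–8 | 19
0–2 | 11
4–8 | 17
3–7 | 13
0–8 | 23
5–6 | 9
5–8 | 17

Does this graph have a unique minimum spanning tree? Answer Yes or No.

Kruskal: consider edges lightest-first.
3–4 (3): add — endpoints in different components.
2–3 (6): add — endpoints in different components.
5–6 (9): add — endpoints in different components.
0–2 (11): add — endpoints in different components.
0–5 (13): add — endpoints in different components.
3–7 (13): add — endpoints in different components.
4–8 (17): add — endpoints in different components.
5–8 (17): skip — 5 and 8 already connected.
2–8 (19): skip — 2 and 8 already connected.
0–1 (22): add — endpoints in different components.
Non-tree edge 5–8 has weight 17, equal to the heaviest edge on its tree cycle — swapping gives another MST of the same weight. Not unique.

No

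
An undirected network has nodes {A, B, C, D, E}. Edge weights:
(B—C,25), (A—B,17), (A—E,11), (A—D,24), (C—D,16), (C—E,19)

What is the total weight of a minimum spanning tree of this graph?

Sort edges by weight, then run Kruskal:
A—E (11): add — endpoints in different components.
C—D (16): add — endpoints in different components.
A—B (17): add — endpoints in different components.
C—E (19): add — endpoints in different components.
MST edges: A—E, C—D, A—B, C—E; total weight 11+16+17+19 = 63.

63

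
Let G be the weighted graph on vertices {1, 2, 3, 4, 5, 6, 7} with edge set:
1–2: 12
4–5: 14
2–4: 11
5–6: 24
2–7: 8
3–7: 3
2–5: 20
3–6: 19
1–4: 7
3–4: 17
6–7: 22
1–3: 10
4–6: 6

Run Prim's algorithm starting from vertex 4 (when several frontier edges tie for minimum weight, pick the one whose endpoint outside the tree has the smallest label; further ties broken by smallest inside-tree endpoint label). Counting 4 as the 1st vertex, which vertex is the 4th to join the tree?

3

Prim's algorithm from 4:
Step 1: frontier [4–6 6, 1–4 7, 2–4 11, 4–5 14, 3–4 17] → take 4–6 (6); add 6.
Step 2: frontier [1–4 7, 2–4 11, 4–5 14, 3–4 17, 3–6 19, 6–7 22, 5–6 24] → take 1–4 (7); add 1.
Step 3: frontier [1–3 10, 1–2 12, 2–4 11, 4–5 14, 3–4 17, 3–6 19, 6–7 22, 5–6 24] → take 1–3 (10); add 3.
Step 4: frontier [1–2 12, 3–7 3, 2–4 11, 4–5 14, 6–7 22, 5–6 24] → take 3–7 (3); add 7.
Step 5: frontier [1–2 12, 2–4 11, 4–5 14, 5–6 24, 2–7 8] → take 2–7 (8); add 2.
Step 6: frontier [2–5 20, 4–5 14, 5–6 24] → take 4–5 (14); add 5.
Vertex order: 4, 6, 1, 3, 7, 2, 5. The 4th vertex is 3.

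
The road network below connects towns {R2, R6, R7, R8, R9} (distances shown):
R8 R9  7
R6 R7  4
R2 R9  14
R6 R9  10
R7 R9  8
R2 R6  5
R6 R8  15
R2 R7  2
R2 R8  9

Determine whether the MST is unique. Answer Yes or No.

Kruskal's algorithm — process edges by increasing weight (ties by edge label):
R2 R7 (2): add. Components now {R6} {R8} {R2,R7} {R9}
R6 R7 (4): add. Components now {R2,R6,R7} {R8} {R9}
R2 R6 (5): skip — R6 and R2 already connected.
R8 R9 (7): add. Components now {R2,R6,R7} {R8,R9}
R7 R9 (8): add. Components now {R2,R6,R7,R8,R9}
Every non-tree edge has weight strictly greater than the heaviest edge on the tree path between its endpoints, so the MST is unique.

Yes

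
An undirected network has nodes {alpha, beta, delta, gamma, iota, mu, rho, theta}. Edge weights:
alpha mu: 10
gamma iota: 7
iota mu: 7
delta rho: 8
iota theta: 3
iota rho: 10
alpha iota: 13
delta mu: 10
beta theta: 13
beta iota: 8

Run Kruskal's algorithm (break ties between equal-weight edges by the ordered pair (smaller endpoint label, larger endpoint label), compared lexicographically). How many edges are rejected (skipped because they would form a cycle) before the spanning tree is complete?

Sort edges by weight, then run Kruskal:
iota theta (3): add — endpoints in different components.
gamma iota (7): add — endpoints in different components.
iota mu (7): add — endpoints in different components.
beta iota (8): add — endpoints in different components.
delta rho (8): add — endpoints in different components.
alpha mu (10): add — endpoints in different components.
delta mu (10): add — endpoints in different components.
Edges rejected before the tree was complete: 0.

0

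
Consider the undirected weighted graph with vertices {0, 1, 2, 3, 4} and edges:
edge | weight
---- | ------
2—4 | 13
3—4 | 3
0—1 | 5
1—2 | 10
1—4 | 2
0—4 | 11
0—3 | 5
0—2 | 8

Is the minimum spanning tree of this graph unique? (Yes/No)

No

Sort edges by weight, then run Kruskal:
1—4 (2): add. Components now {0} {1,4} {2} {3}
3—4 (3): add. Components now {0} {1,3,4} {2}
0—1 (5): add. Components now {0,1,3,4} {2}
0—3 (5): skip — 0 and 3 already connected.
0—2 (8): add. Components now {0,1,2,3,4}
Non-tree edge 0—3 has weight 5, equal to the heaviest edge on its tree cycle — swapping gives another MST of the same weight. Not unique.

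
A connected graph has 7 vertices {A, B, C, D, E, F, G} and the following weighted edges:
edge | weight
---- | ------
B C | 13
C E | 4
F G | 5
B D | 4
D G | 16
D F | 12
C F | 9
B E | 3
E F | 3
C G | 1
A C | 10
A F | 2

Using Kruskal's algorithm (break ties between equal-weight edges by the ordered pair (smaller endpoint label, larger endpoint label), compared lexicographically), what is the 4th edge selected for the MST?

E-F

Sort edges by weight, then run Kruskal:
C G (1): add. Components now {A} {B} {C,G} {D} {E} {F}
A F (2): add. Components now {A,F} {B} {C,G} {D} {E}
B E (3): add. Components now {A,F} {B,E} {C,G} {D}
E F (3): add. Components now {A,B,E,F} {C,G} {D}
B D (4): add. Components now {A,B,D,E,F} {C,G}
C E (4): add. Components now {A,B,C,D,E,F,G}
The 4th edge added is E F.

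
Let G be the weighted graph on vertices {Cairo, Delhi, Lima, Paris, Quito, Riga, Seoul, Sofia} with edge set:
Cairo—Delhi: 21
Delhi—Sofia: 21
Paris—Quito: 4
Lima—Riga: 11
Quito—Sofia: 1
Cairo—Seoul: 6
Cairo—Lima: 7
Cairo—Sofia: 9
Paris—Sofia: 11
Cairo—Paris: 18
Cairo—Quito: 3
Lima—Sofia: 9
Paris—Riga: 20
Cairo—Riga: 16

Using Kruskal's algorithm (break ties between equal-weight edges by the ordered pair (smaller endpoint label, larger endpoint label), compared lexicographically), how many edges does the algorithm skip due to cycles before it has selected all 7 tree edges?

6

Kruskal: consider edges lightest-first.
Quito—Sofia (1): add — endpoints in different components.
Cairo—Quito (3): add — endpoints in different components.
Paris—Quito (4): add — endpoints in different components.
Cairo—Seoul (6): add — endpoints in different components.
Cairo—Lima (7): add — endpoints in different components.
Cairo—Sofia (9): skip — Sofia and Cairo already connected.
Lima—Sofia (9): skip — Sofia and Lima already connected.
Lima—Riga (11): add — endpoints in different components.
Paris—Sofia (11): skip — Sofia and Paris already connected.
Cairo—Riga (16): skip — Cairo and Riga already connected.
Cairo—Paris (18): skip — Paris and Cairo already connected.
Paris—Riga (20): skip — Paris and Riga already connected.
Cairo—Delhi (21): add — endpoints in different components.
Edges rejected before the tree was complete: 6.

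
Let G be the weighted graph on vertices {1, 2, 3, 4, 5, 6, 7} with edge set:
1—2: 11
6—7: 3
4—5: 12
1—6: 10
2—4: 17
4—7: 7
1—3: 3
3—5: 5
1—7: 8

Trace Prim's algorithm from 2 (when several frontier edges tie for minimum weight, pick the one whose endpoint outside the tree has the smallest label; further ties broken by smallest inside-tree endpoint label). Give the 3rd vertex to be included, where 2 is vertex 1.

3

Prim's algorithm from 2:
Step 1: cheapest edge leaving the tree is 1—2 (11); add 1.
Step 2: cheapest edge leaving the tree is 1—3 (3); add 3.
Step 3: cheapest edge leaving the tree is 3—5 (5); add 5.
Step 4: cheapest edge leaving the tree is 1—7 (8); add 7.
Step 5: cheapest edge leaving the tree is 6—7 (3); add 6.
Step 6: cheapest edge leaving the tree is 4—7 (7); add 4.
Vertex order: 2, 1, 3, 5, 7, 6, 4. The 3rd vertex is 3.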